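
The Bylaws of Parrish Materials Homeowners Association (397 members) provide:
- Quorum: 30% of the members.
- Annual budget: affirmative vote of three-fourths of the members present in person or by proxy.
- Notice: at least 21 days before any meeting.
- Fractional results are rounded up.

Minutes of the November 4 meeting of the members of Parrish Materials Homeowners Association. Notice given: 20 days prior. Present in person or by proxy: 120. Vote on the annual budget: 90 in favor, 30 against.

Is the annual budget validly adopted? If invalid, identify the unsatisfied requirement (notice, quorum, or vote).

Invalid — notice requirement not satisfied.

Notice: 20 days given; 21 required. Not satisfied.
Quorum: 30% of 397 = 119.10, rounded up to 120; 120 present. Satisfied.
Vote: requires three-fourths of those present (120); 3/4 of 120 = 90, so 90 needed; 90 in favor. Satisfied.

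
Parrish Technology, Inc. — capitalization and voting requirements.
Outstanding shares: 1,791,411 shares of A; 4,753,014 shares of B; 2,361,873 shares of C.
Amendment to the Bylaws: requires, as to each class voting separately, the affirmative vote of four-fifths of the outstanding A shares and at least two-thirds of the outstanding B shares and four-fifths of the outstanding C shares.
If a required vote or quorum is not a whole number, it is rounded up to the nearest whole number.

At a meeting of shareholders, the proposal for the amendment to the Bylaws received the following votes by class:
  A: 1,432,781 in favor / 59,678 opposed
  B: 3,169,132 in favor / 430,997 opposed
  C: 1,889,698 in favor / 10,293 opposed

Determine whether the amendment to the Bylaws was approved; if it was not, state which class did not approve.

A: 4/5 of 1791411 = 1433128.80, rounded up to 1433129; 1,433,129 required, 1,432,781 in favor — not approved.
B: 2/3 of 4753014 = 3168676; 3,168,676 required, 3,169,132 in favor — approved.
C: 4/5 of 2361873 = 1889498.40, rounded up to 1889499; 1,889,499 required, 1,889,698 in favor — approved.

Not approved — the A shares did not give the required vote.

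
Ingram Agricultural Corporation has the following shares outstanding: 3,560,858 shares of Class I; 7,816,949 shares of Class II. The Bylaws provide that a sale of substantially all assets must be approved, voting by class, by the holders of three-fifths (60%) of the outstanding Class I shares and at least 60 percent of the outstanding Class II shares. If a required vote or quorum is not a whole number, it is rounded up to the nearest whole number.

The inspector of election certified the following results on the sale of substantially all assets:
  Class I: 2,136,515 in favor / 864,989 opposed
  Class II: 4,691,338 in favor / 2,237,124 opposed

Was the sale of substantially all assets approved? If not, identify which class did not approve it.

Approved — every class gave the required vote.

Class I: 3/5 of 3560858 = 2136514.80, rounded up to 2136515; 2,136,515 required, 2,136,515 in favor — approved.
Class II: 3/5 of 7816949 = 4690169.40, rounded up to 4690170; 4,690,170 required, 4,691,338 in favor — approved.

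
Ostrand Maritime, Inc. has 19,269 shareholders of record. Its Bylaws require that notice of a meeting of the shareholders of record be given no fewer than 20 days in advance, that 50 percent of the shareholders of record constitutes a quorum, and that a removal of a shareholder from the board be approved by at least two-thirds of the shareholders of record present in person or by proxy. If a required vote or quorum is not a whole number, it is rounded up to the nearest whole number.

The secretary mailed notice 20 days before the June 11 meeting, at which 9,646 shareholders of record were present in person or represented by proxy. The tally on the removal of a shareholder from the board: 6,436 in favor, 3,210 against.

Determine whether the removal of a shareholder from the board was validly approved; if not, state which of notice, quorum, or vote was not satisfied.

Valid — all requirements satisfied.

Notice: 20 days given; 20 required. Satisfied.
Quorum: 50% of 19,269 = 9,634.50, rounded up to 9,635; 9,646 present. Satisfied.
Vote: requires two-thirds of those present (9,646); 2/3 of 9646 = 6430.67, rounded up to 6431, so 6,431 needed; 6,436 in favor. Satisfied.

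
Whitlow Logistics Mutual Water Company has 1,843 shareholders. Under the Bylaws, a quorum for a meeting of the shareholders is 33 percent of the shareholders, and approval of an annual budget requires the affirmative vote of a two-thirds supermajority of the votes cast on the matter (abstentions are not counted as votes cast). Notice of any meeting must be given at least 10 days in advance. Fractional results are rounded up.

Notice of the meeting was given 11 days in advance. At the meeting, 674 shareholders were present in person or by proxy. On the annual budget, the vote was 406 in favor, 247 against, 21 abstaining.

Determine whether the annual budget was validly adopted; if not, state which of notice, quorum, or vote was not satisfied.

Notice: 11 days given; 10 required. Satisfied.
Quorum: 33% of 1,843 = 608.19, rounded up to 609; 674 present. Satisfied.
Vote: requires two-thirds of the votes cast (674 − 21 abstaining = 653); 2/3 of 653 = 435.33, rounded up to 436, so 436 needed; 406 in favor. Not satisfied.

Invalid — vote requirement not satisfied.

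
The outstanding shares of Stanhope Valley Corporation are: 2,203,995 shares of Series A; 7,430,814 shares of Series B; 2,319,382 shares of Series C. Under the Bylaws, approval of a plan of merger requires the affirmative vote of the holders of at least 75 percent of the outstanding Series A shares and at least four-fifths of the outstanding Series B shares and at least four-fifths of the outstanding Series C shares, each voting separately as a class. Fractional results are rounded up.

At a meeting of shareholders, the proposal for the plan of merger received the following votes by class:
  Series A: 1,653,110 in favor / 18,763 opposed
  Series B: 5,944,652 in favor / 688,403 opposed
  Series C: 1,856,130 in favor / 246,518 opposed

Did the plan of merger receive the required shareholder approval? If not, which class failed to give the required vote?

Series A: 3/4 of 2203995 = 1652996.25, rounded up to 1652997; 1,652,997 required, 1,653,110 in favor — approved.
Series B: 4/5 of 7430814 = 5944651.20, rounded up to 5944652; 5,944,652 required, 5,944,652 in favor — approved.
Series C: 4/5 of 2319382 = 1855505.60, rounded up to 1855506; 1,855,506 required, 1,856,130 in favor — approved.

Approved — every class gave the required vote.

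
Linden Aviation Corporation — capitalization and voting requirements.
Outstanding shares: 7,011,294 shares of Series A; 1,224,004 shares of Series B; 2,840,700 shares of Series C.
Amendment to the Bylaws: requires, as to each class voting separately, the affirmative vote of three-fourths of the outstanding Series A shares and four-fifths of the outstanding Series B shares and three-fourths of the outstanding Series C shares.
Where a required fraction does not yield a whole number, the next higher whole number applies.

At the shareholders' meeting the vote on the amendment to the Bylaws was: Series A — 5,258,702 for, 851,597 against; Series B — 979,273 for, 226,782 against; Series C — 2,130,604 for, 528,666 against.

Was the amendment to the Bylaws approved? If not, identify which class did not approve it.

Series A: 3/4 of 7011294 = 5258470.50, rounded up to 5258471; 5,258,471 required, 5,258,702 in favor — approved.
Series B: 4/5 of 1224004 = 979203.20, rounded up to 979204; 979,204 required, 979,273 in favor — approved.
Series C: 3/4 of 2840700 = 2130525; 2,130,525 required, 2,130,604 in favor — approved.

Approved — every class gave the required vote.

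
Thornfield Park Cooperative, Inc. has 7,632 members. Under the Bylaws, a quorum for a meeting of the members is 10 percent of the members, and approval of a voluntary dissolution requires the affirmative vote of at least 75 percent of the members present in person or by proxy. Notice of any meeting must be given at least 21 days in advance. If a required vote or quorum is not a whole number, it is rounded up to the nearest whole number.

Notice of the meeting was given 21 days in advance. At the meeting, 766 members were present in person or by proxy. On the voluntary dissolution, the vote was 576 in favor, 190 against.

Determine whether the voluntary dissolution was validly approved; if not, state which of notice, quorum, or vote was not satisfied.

Valid — all requirements satisfied.

Notice: 21 days given; 21 required. Satisfied.
Quorum: 10% of 7,632 = 763.20, rounded up to 764; 766 present. Satisfied.
Vote: requires three-fourths of those present (766); 3/4 of 766 = 574.50, rounded up to 575, so 575 needed; 576 in favor. Satisfied.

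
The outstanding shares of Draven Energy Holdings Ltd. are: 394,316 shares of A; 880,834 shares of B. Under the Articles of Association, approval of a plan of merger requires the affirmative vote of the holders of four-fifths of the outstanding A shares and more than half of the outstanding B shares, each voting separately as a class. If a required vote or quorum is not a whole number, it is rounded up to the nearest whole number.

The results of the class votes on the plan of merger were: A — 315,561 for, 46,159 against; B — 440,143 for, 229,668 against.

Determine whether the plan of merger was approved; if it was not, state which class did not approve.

Not approved — the B shares did not give the required vote.

A: 4/5 of 394316 = 315452.80, rounded up to 315453; 315,453 required, 315,561 in favor — approved.
B: a majority of 880834 is 440418; 440,418 required, 440,143 in favor — not approved.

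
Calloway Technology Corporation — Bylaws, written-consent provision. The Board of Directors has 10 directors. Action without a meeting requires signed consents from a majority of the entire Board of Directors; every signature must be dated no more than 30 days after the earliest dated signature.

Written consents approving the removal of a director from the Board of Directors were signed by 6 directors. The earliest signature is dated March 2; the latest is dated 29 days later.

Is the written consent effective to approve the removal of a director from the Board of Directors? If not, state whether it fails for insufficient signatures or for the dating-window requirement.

Signatures required: a majority of 10 — a majority of 10 is 6, so 6 needed; 6 signed. Sufficient.
Dating window: the latest signature is 29 days after the earliest; the limit is 30 days. Within the window.

Effective — both the signature and dating-window requirements are satisfied.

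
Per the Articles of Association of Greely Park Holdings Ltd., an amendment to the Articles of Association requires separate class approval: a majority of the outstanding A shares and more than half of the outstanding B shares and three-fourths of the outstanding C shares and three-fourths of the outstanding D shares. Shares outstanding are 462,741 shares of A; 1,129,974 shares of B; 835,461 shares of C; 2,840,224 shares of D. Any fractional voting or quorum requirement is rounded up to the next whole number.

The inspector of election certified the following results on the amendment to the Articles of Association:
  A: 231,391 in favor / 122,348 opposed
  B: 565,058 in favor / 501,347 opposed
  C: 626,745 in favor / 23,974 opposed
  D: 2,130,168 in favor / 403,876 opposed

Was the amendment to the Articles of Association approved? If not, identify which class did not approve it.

A: a majority of 462741 is 231371; 231,371 required, 231,391 in favor — approved.
B: a majority of 1129974 is 564988; 564,988 required, 565,058 in favor — approved.
C: 3/4 of 835461 = 626595.75, rounded up to 626596; 626,596 required, 626,745 in favor — approved.
D: 3/4 of 2840224 = 2130168; 2,130,168 required, 2,130,168 in favor — approved.

Approved — every class gave the required vote.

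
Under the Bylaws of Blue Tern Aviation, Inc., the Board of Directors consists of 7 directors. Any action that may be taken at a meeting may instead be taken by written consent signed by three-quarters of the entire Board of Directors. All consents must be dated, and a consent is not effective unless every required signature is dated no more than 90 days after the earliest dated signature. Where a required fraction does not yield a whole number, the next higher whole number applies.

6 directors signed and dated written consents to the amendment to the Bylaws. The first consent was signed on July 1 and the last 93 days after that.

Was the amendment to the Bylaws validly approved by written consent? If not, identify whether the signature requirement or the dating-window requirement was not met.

Not effective — dating-window requirement not satisfied.

Signatures required: three-quarters of 7 — 3/4 of 7 = 5.25, rounded up to 6, so 6 needed; 6 signed. Sufficient.
Dating window: the latest signature is 93 days after the earliest; the limit is 90 days. Outside the window.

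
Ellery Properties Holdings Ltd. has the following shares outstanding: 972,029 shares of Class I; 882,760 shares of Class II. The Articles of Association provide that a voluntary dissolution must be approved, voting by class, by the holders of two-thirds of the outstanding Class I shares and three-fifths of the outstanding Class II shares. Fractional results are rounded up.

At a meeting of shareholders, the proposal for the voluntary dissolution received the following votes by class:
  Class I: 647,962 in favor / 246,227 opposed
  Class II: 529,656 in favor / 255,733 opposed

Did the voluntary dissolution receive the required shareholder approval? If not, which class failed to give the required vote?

Class I: 2/3 of 972029 = 648019.33, rounded up to 648020; 648,020 required, 647,962 in favor — not approved.
Class II: 3/5 of 882760 = 529656; 529,656 required, 529,656 in favor — approved.

Not approved — the Class I shares did not give the required vote.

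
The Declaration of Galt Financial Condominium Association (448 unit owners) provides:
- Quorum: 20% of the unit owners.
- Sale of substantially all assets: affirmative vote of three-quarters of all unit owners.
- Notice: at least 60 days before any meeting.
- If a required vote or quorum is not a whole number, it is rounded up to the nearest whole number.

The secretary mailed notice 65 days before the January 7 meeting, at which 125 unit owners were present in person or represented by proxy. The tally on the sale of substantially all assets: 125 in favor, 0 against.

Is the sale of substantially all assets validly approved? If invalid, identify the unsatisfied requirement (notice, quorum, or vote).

Notice: 65 days given; 60 required. Satisfied.
Quorum: 20% of 448 = 89.60, rounded up to 90; 125 present. Satisfied.
Vote: requires three-fourths of all unit owners (448); 3/4 of 448 = 336, so 336 needed; 125 in favor. Not satisfied.

Invalid — vote requirement not satisfied.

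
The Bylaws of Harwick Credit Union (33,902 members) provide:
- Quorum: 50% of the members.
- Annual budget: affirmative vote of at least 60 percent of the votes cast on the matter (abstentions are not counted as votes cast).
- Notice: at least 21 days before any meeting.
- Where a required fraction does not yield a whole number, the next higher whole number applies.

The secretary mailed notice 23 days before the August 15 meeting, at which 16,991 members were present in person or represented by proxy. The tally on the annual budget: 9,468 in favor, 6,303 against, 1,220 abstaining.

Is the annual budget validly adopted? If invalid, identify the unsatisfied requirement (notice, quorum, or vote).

Valid — all requirements satisfied.

Notice: 23 days given; 21 required. Satisfied.
Quorum: 50% of 33,902 = 16,951; 16,991 present. Satisfied.
Vote: requires three-fifths of the votes cast (16,991 − 1,220 abstaining = 15,771); 3/5 of 15771 = 9462.60, rounded up to 9463, so 9,463 needed; 9,468 in favor. Satisfied.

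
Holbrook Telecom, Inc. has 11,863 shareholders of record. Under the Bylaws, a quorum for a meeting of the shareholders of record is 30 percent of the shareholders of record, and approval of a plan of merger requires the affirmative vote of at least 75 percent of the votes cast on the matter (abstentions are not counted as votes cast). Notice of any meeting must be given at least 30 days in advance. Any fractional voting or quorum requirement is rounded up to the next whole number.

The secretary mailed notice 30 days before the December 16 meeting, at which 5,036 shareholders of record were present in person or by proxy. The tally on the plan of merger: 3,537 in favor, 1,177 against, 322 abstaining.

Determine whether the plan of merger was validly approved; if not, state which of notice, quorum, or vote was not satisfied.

Notice: 30 days given; 30 required. Satisfied.
Quorum: 30% of 11,863 = 3,558.90, rounded up to 3,559; 5,036 present. Satisfied.
Vote: requires three-fourths of the votes cast (5,036 − 322 abstaining = 4,714); 3/4 of 4714 = 3535.50, rounded up to 3536, so 3,536 needed; 3,537 in favor. Satisfied.

Valid — all requirements satisfied.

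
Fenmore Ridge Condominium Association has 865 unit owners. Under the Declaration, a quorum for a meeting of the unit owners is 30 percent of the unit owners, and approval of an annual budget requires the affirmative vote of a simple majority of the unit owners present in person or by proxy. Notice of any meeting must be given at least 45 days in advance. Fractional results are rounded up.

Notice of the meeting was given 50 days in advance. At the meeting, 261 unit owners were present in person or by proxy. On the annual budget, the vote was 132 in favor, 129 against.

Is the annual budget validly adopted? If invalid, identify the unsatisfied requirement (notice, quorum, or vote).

Notice: 50 days given; 45 required. Satisfied.
Quorum: 30% of 865 = 259.50, rounded up to 260; 261 present. Satisfied.
Vote: requires a majority of those present (261); a majority of 261 is 131, so 131 needed; 132 in favor. Satisfied.

Valid — all requirements satisfied.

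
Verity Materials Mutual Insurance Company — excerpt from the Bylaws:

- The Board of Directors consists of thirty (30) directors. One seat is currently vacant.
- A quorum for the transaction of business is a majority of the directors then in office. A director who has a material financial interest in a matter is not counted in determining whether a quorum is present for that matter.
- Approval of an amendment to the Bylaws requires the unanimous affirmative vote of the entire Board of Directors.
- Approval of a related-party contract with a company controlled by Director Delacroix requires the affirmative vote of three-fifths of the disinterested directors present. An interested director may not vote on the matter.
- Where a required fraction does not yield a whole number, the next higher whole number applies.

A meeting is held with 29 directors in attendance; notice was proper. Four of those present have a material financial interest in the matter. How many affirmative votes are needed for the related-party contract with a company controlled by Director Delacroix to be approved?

15

The related-party contract with a company controlled by Director Delacroix requires three-fifths of the disinterested directors present (29 − 4 = 25).
3/5 of 25 = 15.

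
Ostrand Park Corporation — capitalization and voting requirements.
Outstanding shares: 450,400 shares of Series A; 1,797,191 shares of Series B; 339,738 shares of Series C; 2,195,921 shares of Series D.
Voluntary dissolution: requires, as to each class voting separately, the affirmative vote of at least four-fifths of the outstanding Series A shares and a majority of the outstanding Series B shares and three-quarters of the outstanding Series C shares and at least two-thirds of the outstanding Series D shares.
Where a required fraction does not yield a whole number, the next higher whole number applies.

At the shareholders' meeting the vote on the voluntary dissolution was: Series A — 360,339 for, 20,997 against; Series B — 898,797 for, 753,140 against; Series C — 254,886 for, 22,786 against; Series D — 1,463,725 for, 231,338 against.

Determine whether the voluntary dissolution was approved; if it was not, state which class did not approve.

Series A: 4/5 of 450400 = 360320; 360,320 required, 360,339 in favor — approved.
Series B: a majority of 1797191 is 898596; 898,596 required, 898,797 in favor — approved.
Series C: 3/4 of 339738 = 254803.50, rounded up to 254804; 254,804 required, 254,886 in favor — approved.
Series D: 2/3 of 2195921 = 1463947.33, rounded up to 1463948; 1,463,948 required, 1,463,725 in favor — not approved.

Not approved — the Series D shares did not give the required vote.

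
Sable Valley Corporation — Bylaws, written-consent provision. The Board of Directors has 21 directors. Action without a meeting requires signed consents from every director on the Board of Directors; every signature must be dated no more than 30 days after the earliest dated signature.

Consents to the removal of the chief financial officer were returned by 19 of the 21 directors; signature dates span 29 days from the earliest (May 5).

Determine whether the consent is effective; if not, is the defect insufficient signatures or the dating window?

Signatures required: all of 21 — unanimous means all 21, so 21 needed; 19 signed. Insufficient.
Dating window: the latest signature is 29 days after the earliest; the limit is 30 days. Within the window.

Not effective — insufficient signatures.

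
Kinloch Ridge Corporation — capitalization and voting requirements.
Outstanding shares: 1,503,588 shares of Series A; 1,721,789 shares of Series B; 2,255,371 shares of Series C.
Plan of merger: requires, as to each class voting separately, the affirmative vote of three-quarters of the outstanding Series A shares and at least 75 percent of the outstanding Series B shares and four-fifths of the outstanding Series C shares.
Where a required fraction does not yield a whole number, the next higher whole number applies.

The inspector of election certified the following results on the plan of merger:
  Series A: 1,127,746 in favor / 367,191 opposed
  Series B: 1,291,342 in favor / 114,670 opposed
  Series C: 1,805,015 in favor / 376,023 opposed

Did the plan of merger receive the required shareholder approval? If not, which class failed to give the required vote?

Series A: 3/4 of 1503588 = 1127691; 1,127,691 required, 1,127,746 in favor — approved.
Series B: 3/4 of 1721789 = 1291341.75, rounded up to 1291342; 1,291,342 required, 1,291,342 in favor — approved.
Series C: 4/5 of 2255371 = 1804296.80, rounded up to 1804297; 1,804,297 required, 1,805,015 in favor — approved.

Approved — every class gave the required vote.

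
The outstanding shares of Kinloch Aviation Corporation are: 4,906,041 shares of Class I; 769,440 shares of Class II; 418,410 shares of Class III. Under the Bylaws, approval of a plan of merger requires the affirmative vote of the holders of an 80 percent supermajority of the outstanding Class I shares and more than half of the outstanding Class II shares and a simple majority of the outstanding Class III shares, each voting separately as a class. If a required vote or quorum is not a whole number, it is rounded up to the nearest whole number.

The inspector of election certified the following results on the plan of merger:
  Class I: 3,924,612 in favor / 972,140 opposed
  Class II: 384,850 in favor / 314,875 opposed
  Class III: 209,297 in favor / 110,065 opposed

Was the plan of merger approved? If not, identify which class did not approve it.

Class I: 4/5 of 4906041 = 3924832.80, rounded up to 3924833; 3,924,833 required, 3,924,612 in favor — not approved.
Class II: a majority of 769440 is 384721; 384,721 required, 384,850 in favor — approved.
Class III: a majority of 418410 is 209206; 209,206 required, 209,297 in favor — approved.

Not approved — the Class I shares did not give the required vote.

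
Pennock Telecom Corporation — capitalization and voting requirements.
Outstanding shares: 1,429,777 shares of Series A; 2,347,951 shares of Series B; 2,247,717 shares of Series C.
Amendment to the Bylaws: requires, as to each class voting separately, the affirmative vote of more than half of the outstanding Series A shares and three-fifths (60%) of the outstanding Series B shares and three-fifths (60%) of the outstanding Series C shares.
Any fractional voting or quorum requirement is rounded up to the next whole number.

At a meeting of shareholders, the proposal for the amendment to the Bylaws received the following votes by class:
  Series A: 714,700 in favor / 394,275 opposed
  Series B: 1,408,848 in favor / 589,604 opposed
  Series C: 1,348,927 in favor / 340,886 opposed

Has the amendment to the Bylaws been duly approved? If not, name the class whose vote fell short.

Not approved — the Series A shares did not give the required vote.

Series A: a majority of 1429777 is 714889; 714,889 required, 714,700 in favor — not approved.
Series B: 3/5 of 2347951 = 1408770.60, rounded up to 1408771; 1,408,771 required, 1,408,848 in favor — approved.
Series C: 3/5 of 2247717 = 1348630.20, rounded up to 1348631; 1,348,631 required, 1,348,927 in favor — approved.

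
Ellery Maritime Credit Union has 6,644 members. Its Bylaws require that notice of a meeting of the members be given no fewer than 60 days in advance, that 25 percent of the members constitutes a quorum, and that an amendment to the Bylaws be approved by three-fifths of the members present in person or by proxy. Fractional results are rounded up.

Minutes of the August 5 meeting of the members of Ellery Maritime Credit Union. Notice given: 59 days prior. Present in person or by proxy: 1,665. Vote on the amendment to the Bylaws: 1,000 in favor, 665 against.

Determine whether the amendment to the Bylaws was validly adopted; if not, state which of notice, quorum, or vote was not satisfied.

Notice: 59 days given; 60 required. Not satisfied.
Quorum: 25% of 6,644 = 1,661; 1,665 present. Satisfied.
Vote: requires three-fifths of those present (1,665); 3/5 of 1665 = 999, so 999 needed; 1,000 in favor. Satisfied.

Invalid — notice requirement not satisfied.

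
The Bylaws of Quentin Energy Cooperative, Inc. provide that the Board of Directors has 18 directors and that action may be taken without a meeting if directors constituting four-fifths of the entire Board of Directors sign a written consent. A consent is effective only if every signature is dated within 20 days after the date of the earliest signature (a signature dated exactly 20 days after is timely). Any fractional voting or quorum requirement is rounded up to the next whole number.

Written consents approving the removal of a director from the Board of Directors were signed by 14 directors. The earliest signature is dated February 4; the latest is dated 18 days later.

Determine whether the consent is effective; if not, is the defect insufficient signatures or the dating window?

Not effective — insufficient signatures.

Signatures required: four-fifths of 18 — 4/5 of 18 = 14.40, rounded up to 15, so 15 needed; 14 signed. Insufficient.
Dating window: the latest signature is 18 days after the earliest; the limit is 20 days. Within the window.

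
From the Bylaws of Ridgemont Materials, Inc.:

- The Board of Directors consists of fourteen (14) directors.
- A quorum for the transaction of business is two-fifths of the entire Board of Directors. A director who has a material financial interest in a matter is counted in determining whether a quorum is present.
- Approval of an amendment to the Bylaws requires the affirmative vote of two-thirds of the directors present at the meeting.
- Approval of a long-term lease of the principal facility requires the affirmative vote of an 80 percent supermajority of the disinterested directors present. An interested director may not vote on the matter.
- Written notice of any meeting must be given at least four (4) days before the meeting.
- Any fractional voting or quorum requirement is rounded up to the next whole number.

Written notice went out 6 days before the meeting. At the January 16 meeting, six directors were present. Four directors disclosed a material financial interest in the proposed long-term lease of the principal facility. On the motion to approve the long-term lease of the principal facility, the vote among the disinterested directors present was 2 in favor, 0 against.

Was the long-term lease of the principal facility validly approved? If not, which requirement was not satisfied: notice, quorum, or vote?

Notice: 6 days given; 4 required (6 ≥ 4). Satisfied.
Quorum: 6 present (interested directors count toward quorum); quorum is 6. Satisfied.
Vote: the long-term lease of the principal facility requires four-fifths of the disinterested directors present (6 − 4 = 2). 4/5 of 2 = 1.60, rounded up to 2, so 2 affirmative votes are needed; 2 voted in favor. Satisfied.

Valid — all requirements satisfied.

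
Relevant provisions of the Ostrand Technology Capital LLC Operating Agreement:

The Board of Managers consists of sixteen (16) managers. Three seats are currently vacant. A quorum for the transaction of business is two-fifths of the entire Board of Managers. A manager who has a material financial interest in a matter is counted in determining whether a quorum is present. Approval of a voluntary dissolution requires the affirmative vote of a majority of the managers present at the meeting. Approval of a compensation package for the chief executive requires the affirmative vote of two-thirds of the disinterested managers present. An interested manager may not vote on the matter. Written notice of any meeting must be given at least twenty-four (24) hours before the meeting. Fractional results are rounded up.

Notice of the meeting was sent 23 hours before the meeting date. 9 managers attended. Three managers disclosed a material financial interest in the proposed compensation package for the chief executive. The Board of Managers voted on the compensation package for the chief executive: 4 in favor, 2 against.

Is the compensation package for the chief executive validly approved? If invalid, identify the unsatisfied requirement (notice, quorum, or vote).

Invalid — notice requirement not satisfied.

Notice: 23 hours given; 24 required (23 < 24). Not satisfied.
Quorum: 9 present (interested managers count toward quorum); quorum is 7. Satisfied.
Vote: the compensation package for the chief executive requires two-thirds of the disinterested managers present (9 − 3 = 6). 2/3 of 6 = 4, so 4 affirmative votes are needed; 4 voted in favor. Satisfied.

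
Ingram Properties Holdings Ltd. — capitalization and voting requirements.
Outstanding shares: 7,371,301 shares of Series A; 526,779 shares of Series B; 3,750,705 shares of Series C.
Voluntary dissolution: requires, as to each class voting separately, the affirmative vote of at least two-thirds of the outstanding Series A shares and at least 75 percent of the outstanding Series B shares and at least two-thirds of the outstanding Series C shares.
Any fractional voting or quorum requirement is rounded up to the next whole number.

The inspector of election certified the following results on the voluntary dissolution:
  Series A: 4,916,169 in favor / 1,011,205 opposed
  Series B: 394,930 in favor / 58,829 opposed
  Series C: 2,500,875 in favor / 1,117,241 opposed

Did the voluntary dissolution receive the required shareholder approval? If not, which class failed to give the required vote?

Series A: 2/3 of 7371301 = 4914200.67, rounded up to 4914201; 4,914,201 required, 4,916,169 in favor — approved.
Series B: 3/4 of 526779 = 395084.25, rounded up to 395085; 395,085 required, 394,930 in favor — not approved.
Series C: 2/3 of 3750705 = 2500470; 2,500,470 required, 2,500,875 in favor — approved.

Not approved — the Series B shares did not give the required vote.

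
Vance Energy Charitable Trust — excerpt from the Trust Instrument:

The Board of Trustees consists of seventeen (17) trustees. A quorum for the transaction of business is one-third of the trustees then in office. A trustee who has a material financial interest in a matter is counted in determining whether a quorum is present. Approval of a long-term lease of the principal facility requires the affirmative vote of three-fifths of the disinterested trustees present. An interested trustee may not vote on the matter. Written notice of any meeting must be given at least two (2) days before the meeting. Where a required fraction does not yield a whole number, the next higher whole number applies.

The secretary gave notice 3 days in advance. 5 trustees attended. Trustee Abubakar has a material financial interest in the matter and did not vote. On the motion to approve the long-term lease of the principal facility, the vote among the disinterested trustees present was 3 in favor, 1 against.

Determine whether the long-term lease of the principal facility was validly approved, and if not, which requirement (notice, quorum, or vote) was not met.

Notice: 3 days given; 2 required (3 ≥ 2). Satisfied.
Quorum: 5 present (interested trustees count toward quorum); quorum is 6. Not satisfied.
Vote: the long-term lease of the principal facility requires three-fifths of the disinterested trustees present (5 − 1 = 4). 3/5 of 4 = 2.40, rounded up to 3, so 3 affirmative votes are needed; 3 voted in favor. Satisfied. (Moot — without a quorum no business can be validly transacted.)

Invalid — quorum requirement not satisfied.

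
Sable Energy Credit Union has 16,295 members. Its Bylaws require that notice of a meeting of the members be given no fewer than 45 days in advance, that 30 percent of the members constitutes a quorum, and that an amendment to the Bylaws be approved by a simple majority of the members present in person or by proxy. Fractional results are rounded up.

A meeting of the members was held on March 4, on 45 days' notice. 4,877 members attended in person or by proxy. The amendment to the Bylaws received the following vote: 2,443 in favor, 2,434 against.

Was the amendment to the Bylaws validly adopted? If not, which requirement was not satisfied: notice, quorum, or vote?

Invalid — quorum requirement not satisfied.

Notice: 45 days given; 45 required. Satisfied.
Quorum: 30% of 16,295 = 4,888.50, rounded up to 4,889; 4,877 present. Not satisfied.
Vote: requires a majority of those present (4,877); a majority of 4877 is 2439, so 2,439 needed; 2,443 in favor. Satisfied.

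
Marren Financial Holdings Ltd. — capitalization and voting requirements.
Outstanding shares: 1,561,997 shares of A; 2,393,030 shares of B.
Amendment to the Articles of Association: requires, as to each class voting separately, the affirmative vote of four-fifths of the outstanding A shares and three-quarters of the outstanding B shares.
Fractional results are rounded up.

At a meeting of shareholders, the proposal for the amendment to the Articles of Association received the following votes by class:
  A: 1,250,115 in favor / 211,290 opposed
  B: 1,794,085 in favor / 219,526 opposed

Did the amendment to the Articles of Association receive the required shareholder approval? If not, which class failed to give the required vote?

Not approved — the B shares did not give the required vote.

A: 4/5 of 1561997 = 1249597.60, rounded up to 1249598; 1,249,598 required, 1,250,115 in favor — approved.
B: 3/4 of 2393030 = 1794772.50, rounded up to 1794773; 1,794,773 required, 1,794,085 in favor — not approved.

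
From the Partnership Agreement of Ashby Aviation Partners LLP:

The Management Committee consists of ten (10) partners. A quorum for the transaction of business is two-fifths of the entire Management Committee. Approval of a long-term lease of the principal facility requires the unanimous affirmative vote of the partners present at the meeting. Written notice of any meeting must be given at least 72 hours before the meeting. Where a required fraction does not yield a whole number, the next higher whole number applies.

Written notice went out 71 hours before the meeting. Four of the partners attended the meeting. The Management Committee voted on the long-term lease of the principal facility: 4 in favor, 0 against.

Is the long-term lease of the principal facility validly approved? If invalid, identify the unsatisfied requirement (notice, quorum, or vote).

Notice: 71 hours given; 72 required (71 < 72). Not satisfied.
Quorum: 4 present; quorum is 4. Satisfied.
Vote: the long-term lease of the principal facility requires the unanimous vote of the partners present (4). Unanimous means all 4, so 4 affirmative votes are needed; 4 voted in favor. Satisfied.

Invalid — notice requirement not satisfied.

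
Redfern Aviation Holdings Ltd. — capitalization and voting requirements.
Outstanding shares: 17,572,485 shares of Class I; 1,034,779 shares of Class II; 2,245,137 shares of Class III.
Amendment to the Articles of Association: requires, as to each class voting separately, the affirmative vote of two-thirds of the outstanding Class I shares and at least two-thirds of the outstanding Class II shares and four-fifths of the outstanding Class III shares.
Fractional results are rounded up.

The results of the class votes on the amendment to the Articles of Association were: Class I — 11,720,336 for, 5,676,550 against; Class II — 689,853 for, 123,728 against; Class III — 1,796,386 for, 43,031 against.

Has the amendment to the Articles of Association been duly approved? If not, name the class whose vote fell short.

Approved — every class gave the required vote.

Class I: 2/3 of 17572485 = 11714990; 11,714,990 required, 11,720,336 in favor — approved.
Class II: 2/3 of 1034779 = 689852.67, rounded up to 689853; 689,853 required, 689,853 in favor — approved.
Class III: 4/5 of 2245137 = 1796109.60, rounded up to 1796110; 1,796,110 required, 1,796,386 in favor — approved.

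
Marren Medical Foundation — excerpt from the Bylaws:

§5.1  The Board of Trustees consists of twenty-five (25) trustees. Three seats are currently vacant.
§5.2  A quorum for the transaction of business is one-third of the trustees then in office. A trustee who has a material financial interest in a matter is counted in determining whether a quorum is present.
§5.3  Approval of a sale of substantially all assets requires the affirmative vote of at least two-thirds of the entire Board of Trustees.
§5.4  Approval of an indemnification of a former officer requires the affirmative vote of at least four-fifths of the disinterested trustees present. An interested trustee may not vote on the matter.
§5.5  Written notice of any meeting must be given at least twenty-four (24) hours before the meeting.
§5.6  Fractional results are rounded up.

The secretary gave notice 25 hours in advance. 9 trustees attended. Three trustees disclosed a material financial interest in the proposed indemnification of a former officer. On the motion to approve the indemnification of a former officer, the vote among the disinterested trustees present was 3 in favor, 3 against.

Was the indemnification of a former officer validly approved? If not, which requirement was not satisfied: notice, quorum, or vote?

Invalid — vote requirement not satisfied.

Notice: 25 hours given; 24 required (25 ≥ 24). Satisfied.
Quorum: 9 present (interested trustees count toward quorum); quorum is 8. Satisfied.
Vote: the indemnification of a former officer requires four-fifths of the disinterested trustees present (9 − 3 = 6). 4/5 of 6 = 4.80, rounded up to 5, so 5 affirmative votes are needed; 3 voted in favor. Not satisfied.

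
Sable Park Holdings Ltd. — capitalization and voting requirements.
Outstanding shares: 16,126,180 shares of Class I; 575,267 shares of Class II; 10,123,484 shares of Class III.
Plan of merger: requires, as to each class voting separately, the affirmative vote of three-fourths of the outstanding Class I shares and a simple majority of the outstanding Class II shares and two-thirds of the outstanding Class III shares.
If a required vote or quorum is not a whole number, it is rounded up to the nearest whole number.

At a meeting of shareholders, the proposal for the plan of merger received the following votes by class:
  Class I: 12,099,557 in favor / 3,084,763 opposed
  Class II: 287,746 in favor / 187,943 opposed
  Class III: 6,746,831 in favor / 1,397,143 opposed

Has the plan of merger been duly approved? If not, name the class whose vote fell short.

Class I: 3/4 of 16126180 = 12094635; 12,094,635 required, 12,099,557 in favor — approved.
Class II: a majority of 575267 is 287634; 287,634 required, 287,746 in favor — approved.
Class III: 2/3 of 10123484 = 6748989.33, rounded up to 6748990; 6,748,990 required, 6,746,831 in favor — not approved.

Not approved — the Class III shares did not give the required vote.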